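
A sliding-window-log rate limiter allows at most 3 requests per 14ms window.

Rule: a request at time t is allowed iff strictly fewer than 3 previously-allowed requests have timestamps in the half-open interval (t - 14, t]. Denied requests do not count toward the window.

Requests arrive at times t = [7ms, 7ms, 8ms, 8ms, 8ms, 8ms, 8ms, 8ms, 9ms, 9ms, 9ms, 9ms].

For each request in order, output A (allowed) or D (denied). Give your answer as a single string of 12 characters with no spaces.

Answer: AAADDDDDDDDD

Derivation:
Tracking allowed requests in the window:
  req#1 t=7ms: ALLOW
  req#2 t=7ms: ALLOW
  req#3 t=8ms: ALLOW
  req#4 t=8ms: DENY
  req#5 t=8ms: DENY
  req#6 t=8ms: DENY
  req#7 t=8ms: DENY
  req#8 t=8ms: DENY
  req#9 t=9ms: DENY
  req#10 t=9ms: DENY
  req#11 t=9ms: DENY
  req#12 t=9ms: DENY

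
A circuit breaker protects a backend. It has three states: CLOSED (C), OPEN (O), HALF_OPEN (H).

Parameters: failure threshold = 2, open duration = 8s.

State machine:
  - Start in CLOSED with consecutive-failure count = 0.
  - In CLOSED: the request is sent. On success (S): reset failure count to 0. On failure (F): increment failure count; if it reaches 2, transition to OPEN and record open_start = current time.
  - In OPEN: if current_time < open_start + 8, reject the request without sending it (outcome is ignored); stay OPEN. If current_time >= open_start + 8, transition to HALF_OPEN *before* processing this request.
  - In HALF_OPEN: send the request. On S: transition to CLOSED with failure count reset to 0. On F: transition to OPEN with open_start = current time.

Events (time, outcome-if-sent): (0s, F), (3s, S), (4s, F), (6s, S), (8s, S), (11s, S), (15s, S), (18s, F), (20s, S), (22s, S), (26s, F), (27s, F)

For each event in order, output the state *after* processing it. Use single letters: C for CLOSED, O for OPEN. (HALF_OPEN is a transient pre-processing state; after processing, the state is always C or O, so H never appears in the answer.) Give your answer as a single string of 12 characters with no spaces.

Answer: CCCCCCCCCCCO

Derivation:
State after each event:
  event#1 t=0s outcome=F: state=CLOSED
  event#2 t=3s outcome=S: state=CLOSED
  event#3 t=4s outcome=F: state=CLOSED
  event#4 t=6s outcome=S: state=CLOSED
  event#5 t=8s outcome=S: state=CLOSED
  event#6 t=11s outcome=S: state=CLOSED
  event#7 t=15s outcome=S: state=CLOSED
  event#8 t=18s outcome=F: state=CLOSED
  event#9 t=20s outcome=S: state=CLOSED
  event#10 t=22s outcome=S: state=CLOSED
  event#11 t=26s outcome=F: state=CLOSED
  event#12 t=27s outcome=F: state=OPEN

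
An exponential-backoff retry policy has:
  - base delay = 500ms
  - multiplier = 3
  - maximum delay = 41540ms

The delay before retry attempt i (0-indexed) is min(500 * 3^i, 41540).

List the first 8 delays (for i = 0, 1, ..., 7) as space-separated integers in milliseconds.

Answer: 500 1500 4500 13500 40500 41540 41540 41540

Derivation:
Computing each delay:
  i=0: min(500*3^0, 41540) = 500
  i=1: min(500*3^1, 41540) = 1500
  i=2: min(500*3^2, 41540) = 4500
  i=3: min(500*3^3, 41540) = 13500
  i=4: min(500*3^4, 41540) = 40500
  i=5: min(500*3^5, 41540) = 41540
  i=6: min(500*3^6, 41540) = 41540
  i=7: min(500*3^7, 41540) = 41540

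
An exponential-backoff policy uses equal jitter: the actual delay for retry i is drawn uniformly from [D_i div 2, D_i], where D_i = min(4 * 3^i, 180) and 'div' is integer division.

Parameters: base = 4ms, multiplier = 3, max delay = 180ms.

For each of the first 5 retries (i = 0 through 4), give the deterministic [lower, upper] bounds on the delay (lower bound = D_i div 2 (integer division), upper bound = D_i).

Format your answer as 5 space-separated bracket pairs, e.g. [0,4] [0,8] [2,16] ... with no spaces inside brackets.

Computing bounds per retry:
  i=0: D_i=min(4*3^0,180)=4, bounds=[2,4]
  i=1: D_i=min(4*3^1,180)=12, bounds=[6,12]
  i=2: D_i=min(4*3^2,180)=36, bounds=[18,36]
  i=3: D_i=min(4*3^3,180)=108, bounds=[54,108]
  i=4: D_i=min(4*3^4,180)=180, bounds=[90,180]

Answer: [2,4] [6,12] [18,36] [54,108] [90,180]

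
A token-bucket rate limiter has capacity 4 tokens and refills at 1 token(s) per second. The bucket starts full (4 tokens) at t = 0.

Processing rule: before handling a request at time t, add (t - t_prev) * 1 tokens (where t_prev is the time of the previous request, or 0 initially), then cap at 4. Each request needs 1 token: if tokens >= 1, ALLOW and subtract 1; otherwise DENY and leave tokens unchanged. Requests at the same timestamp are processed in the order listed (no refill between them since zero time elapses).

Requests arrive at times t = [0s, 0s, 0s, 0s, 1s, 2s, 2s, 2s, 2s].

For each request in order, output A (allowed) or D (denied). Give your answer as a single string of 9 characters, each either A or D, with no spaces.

Simulating step by step:
  req#1 t=0s: ALLOW
  req#2 t=0s: ALLOW
  req#3 t=0s: ALLOW
  req#4 t=0s: ALLOW
  req#5 t=1s: ALLOW
  req#6 t=2s: ALLOW
  req#7 t=2s: DENY
  req#8 t=2s: DENY
  req#9 t=2s: DENY

Answer: AAAAAADDD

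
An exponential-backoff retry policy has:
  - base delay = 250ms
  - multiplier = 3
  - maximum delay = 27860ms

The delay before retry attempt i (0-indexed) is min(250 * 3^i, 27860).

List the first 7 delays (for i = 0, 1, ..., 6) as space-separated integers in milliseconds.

Computing each delay:
  i=0: min(250*3^0, 27860) = 250
  i=1: min(250*3^1, 27860) = 750
  i=2: min(250*3^2, 27860) = 2250
  i=3: min(250*3^3, 27860) = 6750
  i=4: min(250*3^4, 27860) = 20250
  i=5: min(250*3^5, 27860) = 27860
  i=6: min(250*3^6, 27860) = 27860

Answer: 250 750 2250 6750 20250 27860 27860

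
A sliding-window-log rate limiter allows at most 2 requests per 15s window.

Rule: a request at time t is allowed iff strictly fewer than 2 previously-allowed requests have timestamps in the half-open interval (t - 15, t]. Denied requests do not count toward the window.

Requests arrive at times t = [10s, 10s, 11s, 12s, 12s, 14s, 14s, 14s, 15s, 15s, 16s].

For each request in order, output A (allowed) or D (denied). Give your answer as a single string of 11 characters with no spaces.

Tracking allowed requests in the window:
  req#1 t=10s: ALLOW
  req#2 t=10s: ALLOW
  req#3 t=11s: DENY
  req#4 t=12s: DENY
  req#5 t=12s: DENY
  req#6 t=14s: DENY
  req#7 t=14s: DENY
  req#8 t=14s: DENY
  req#9 t=15s: DENY
  req#10 t=15s: DENY
  req#11 t=16s: DENY

Answer: AADDDDDDDDD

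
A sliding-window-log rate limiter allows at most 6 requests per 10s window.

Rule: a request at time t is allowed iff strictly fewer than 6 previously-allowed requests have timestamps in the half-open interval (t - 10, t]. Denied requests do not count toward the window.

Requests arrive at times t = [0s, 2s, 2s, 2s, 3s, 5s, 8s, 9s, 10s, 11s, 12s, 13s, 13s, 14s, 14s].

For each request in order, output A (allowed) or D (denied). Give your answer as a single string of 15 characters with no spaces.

Answer: AAAAAADDADAAAAD

Derivation:
Tracking allowed requests in the window:
  req#1 t=0s: ALLOW
  req#2 t=2s: ALLOW
  req#3 t=2s: ALLOW
  req#4 t=2s: ALLOW
  req#5 t=3s: ALLOW
  req#6 t=5s: ALLOW
  req#7 t=8s: DENY
  req#8 t=9s: DENY
  req#9 t=10s: ALLOW
  req#10 t=11s: DENY
  req#11 t=12s: ALLOW
  req#12 t=13s: ALLOW
  req#13 t=13s: ALLOW
  req#14 t=14s: ALLOW
  req#15 t=14s: DENY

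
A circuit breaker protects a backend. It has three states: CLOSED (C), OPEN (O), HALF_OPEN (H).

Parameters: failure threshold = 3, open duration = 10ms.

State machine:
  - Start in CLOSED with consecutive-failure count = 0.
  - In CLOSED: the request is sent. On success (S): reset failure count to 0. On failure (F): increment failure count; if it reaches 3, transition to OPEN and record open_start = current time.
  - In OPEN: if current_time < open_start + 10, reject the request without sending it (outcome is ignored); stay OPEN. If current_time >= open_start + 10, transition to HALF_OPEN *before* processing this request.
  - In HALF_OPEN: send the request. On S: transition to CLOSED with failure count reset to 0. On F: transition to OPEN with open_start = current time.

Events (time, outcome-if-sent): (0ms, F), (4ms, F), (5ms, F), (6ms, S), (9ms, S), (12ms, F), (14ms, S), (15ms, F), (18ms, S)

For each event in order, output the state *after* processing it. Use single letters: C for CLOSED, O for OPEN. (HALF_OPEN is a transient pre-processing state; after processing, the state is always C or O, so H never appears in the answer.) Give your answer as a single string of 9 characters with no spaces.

Answer: CCOOOOOOO

Derivation:
State after each event:
  event#1 t=0ms outcome=F: state=CLOSED
  event#2 t=4ms outcome=F: state=CLOSED
  event#3 t=5ms outcome=F: state=OPEN
  event#4 t=6ms outcome=S: state=OPEN
  event#5 t=9ms outcome=S: state=OPEN
  event#6 t=12ms outcome=F: state=OPEN
  event#7 t=14ms outcome=S: state=OPEN
  event#8 t=15ms outcome=F: state=OPEN
  event#9 t=18ms outcome=S: state=OPEN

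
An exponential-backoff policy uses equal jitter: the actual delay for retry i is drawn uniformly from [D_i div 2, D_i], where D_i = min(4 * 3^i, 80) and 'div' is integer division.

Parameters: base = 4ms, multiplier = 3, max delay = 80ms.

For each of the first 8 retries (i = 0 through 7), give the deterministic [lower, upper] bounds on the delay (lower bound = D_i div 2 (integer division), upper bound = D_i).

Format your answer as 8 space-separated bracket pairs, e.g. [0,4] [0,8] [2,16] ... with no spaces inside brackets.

Answer: [2,4] [6,12] [18,36] [40,80] [40,80] [40,80] [40,80] [40,80]

Derivation:
Computing bounds per retry:
  i=0: D_i=min(4*3^0,80)=4, bounds=[2,4]
  i=1: D_i=min(4*3^1,80)=12, bounds=[6,12]
  i=2: D_i=min(4*3^2,80)=36, bounds=[18,36]
  i=3: D_i=min(4*3^3,80)=80, bounds=[40,80]
  i=4: D_i=min(4*3^4,80)=80, bounds=[40,80]
  i=5: D_i=min(4*3^5,80)=80, bounds=[40,80]
  i=6: D_i=min(4*3^6,80)=80, bounds=[40,80]
  i=7: D_i=min(4*3^7,80)=80, bounds=[40,80]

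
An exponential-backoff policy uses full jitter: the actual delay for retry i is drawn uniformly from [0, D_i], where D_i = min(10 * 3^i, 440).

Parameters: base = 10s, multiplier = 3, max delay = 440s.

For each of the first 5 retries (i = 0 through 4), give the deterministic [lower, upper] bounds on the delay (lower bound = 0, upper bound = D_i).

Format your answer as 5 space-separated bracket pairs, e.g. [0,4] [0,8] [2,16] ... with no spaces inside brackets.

Answer: [0,10] [0,30] [0,90] [0,270] [0,440]

Derivation:
Computing bounds per retry:
  i=0: D_i=min(10*3^0,440)=10, bounds=[0,10]
  i=1: D_i=min(10*3^1,440)=30, bounds=[0,30]
  i=2: D_i=min(10*3^2,440)=90, bounds=[0,90]
  i=3: D_i=min(10*3^3,440)=270, bounds=[0,270]
  i=4: D_i=min(10*3^4,440)=440, bounds=[0,440]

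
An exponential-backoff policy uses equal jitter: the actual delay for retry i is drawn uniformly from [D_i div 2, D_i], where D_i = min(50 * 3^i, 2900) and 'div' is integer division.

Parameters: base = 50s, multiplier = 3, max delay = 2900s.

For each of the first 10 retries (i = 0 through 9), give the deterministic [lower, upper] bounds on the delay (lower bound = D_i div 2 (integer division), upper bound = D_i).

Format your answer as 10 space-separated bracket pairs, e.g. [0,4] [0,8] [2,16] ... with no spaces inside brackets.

Computing bounds per retry:
  i=0: D_i=min(50*3^0,2900)=50, bounds=[25,50]
  i=1: D_i=min(50*3^1,2900)=150, bounds=[75,150]
  i=2: D_i=min(50*3^2,2900)=450, bounds=[225,450]
  i=3: D_i=min(50*3^3,2900)=1350, bounds=[675,1350]
  i=4: D_i=min(50*3^4,2900)=2900, bounds=[1450,2900]
  i=5: D_i=min(50*3^5,2900)=2900, bounds=[1450,2900]
  i=6: D_i=min(50*3^6,2900)=2900, bounds=[1450,2900]
  i=7: D_i=min(50*3^7,2900)=2900, bounds=[1450,2900]
  i=8: D_i=min(50*3^8,2900)=2900, bounds=[1450,2900]
  i=9: D_i=min(50*3^9,2900)=2900, bounds=[1450,2900]

Answer: [25,50] [75,150] [225,450] [675,1350] [1450,2900] [1450,2900] [1450,2900] [1450,2900] [1450,2900] [1450,2900]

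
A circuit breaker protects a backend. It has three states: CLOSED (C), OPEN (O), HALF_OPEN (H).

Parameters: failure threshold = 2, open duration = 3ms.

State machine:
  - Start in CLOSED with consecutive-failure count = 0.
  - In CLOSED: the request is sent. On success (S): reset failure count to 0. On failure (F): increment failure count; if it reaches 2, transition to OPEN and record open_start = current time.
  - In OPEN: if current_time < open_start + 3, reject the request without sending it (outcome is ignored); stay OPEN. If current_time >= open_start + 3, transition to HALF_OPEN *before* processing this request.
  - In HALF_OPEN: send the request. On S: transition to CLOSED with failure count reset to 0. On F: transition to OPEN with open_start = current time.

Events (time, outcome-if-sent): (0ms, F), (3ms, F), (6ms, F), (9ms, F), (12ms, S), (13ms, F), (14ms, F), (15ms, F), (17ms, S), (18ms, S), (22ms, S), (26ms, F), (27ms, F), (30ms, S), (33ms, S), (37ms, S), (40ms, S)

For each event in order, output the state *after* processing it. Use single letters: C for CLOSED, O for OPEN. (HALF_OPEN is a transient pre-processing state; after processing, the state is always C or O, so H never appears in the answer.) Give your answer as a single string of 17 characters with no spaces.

Answer: COOOCCOOCCCCOCCCC

Derivation:
State after each event:
  event#1 t=0ms outcome=F: state=CLOSED
  event#2 t=3ms outcome=F: state=OPEN
  event#3 t=6ms outcome=F: state=OPEN
  event#4 t=9ms outcome=F: state=OPEN
  event#5 t=12ms outcome=S: state=CLOSED
  event#6 t=13ms outcome=F: state=CLOSED
  event#7 t=14ms outcome=F: state=OPEN
  event#8 t=15ms outcome=F: state=OPEN
  event#9 t=17ms outcome=S: state=CLOSED
  event#10 t=18ms outcome=S: state=CLOSED
  event#11 t=22ms outcome=S: state=CLOSED
  event#12 t=26ms outcome=F: state=CLOSED
  event#13 t=27ms outcome=F: state=OPEN
  event#14 t=30ms outcome=S: state=CLOSED
  event#15 t=33ms outcome=S: state=CLOSED
  event#16 t=37ms outcome=S: state=CLOSED
  event#17 t=40ms outcome=S: state=CLOSED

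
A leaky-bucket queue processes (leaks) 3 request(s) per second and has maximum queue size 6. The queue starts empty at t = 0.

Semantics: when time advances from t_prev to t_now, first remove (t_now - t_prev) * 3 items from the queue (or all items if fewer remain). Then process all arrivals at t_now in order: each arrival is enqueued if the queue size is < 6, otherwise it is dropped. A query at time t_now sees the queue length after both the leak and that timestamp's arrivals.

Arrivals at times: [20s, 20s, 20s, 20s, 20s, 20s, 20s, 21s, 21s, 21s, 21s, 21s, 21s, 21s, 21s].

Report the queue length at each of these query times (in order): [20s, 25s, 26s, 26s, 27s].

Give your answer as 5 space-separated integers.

Answer: 6 0 0 0 0

Derivation:
Queue lengths at query times:
  query t=20s: backlog = 6
  query t=25s: backlog = 0
  query t=26s: backlog = 0
  query t=26s: backlog = 0
  query t=27s: backlog = 0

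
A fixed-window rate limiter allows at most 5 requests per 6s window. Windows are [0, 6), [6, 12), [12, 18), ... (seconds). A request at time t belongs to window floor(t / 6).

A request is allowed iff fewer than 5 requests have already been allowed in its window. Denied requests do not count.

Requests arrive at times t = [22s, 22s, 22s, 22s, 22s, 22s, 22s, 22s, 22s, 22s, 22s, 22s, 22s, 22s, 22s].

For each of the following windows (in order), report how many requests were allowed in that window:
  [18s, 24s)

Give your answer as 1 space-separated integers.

Answer: 5

Derivation:
Processing requests:
  req#1 t=22s (window 3): ALLOW
  req#2 t=22s (window 3): ALLOW
  req#3 t=22s (window 3): ALLOW
  req#4 t=22s (window 3): ALLOW
  req#5 t=22s (window 3): ALLOW
  req#6 t=22s (window 3): DENY
  req#7 t=22s (window 3): DENY
  req#8 t=22s (window 3): DENY
  req#9 t=22s (window 3): DENY
  req#10 t=22s (window 3): DENY
  req#11 t=22s (window 3): DENY
  req#12 t=22s (window 3): DENY
  req#13 t=22s (window 3): DENY
  req#14 t=22s (window 3): DENY
  req#15 t=22s (window 3): DENY

Allowed counts by window: 5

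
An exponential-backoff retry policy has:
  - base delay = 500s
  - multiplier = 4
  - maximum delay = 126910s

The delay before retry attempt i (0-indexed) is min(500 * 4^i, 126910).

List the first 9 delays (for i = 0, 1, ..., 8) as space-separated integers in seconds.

Computing each delay:
  i=0: min(500*4^0, 126910) = 500
  i=1: min(500*4^1, 126910) = 2000
  i=2: min(500*4^2, 126910) = 8000
  i=3: min(500*4^3, 126910) = 32000
  i=4: min(500*4^4, 126910) = 126910
  i=5: min(500*4^5, 126910) = 126910
  i=6: min(500*4^6, 126910) = 126910
  i=7: min(500*4^7, 126910) = 126910
  i=8: min(500*4^8, 126910) = 126910

Answer: 500 2000 8000 32000 126910 126910 126910 126910 126910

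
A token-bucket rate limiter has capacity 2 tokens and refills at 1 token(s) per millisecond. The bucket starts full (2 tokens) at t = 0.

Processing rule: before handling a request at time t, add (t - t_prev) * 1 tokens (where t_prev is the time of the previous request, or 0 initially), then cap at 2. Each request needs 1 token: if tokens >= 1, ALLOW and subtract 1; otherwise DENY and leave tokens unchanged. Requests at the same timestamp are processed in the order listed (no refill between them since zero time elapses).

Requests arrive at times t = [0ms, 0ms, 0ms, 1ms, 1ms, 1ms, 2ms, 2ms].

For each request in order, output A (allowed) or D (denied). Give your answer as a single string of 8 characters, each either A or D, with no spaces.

Simulating step by step:
  req#1 t=0ms: ALLOW
  req#2 t=0ms: ALLOW
  req#3 t=0ms: DENY
  req#4 t=1ms: ALLOW
  req#5 t=1ms: DENY
  req#6 t=1ms: DENY
  req#7 t=2ms: ALLOW
  req#8 t=2ms: DENY

Answer: AADADDAD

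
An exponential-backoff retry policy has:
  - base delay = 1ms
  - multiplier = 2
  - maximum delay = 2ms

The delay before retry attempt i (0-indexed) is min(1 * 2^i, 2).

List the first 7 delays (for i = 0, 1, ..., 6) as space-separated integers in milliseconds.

Answer: 1 2 2 2 2 2 2

Derivation:
Computing each delay:
  i=0: min(1*2^0, 2) = 1
  i=1: min(1*2^1, 2) = 2
  i=2: min(1*2^2, 2) = 2
  i=3: min(1*2^3, 2) = 2
  i=4: min(1*2^4, 2) = 2
  i=5: min(1*2^5, 2) = 2
  i=6: min(1*2^6, 2) = 2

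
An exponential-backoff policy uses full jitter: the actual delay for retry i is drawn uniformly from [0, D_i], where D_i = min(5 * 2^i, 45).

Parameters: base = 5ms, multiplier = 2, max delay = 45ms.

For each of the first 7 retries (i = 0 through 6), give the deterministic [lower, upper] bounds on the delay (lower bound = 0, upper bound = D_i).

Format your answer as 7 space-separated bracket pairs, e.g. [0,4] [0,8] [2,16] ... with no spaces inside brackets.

Computing bounds per retry:
  i=0: D_i=min(5*2^0,45)=5, bounds=[0,5]
  i=1: D_i=min(5*2^1,45)=10, bounds=[0,10]
  i=2: D_i=min(5*2^2,45)=20, bounds=[0,20]
  i=3: D_i=min(5*2^3,45)=40, bounds=[0,40]
  i=4: D_i=min(5*2^4,45)=45, bounds=[0,45]
  i=5: D_i=min(5*2^5,45)=45, bounds=[0,45]
  i=6: D_i=min(5*2^6,45)=45, bounds=[0,45]

Answer: [0,5] [0,10] [0,20] [0,40] [0,45] [0,45] [0,45]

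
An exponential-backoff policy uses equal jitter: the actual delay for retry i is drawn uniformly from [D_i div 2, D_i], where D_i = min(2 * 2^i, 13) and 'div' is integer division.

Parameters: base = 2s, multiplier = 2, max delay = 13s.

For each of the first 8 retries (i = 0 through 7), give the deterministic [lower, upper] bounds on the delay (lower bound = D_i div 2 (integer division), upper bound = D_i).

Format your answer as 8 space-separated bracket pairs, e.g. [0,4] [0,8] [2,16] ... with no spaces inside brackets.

Computing bounds per retry:
  i=0: D_i=min(2*2^0,13)=2, bounds=[1,2]
  i=1: D_i=min(2*2^1,13)=4, bounds=[2,4]
  i=2: D_i=min(2*2^2,13)=8, bounds=[4,8]
  i=3: D_i=min(2*2^3,13)=13, bounds=[6,13]
  i=4: D_i=min(2*2^4,13)=13, bounds=[6,13]
  i=5: D_i=min(2*2^5,13)=13, bounds=[6,13]
  i=6: D_i=min(2*2^6,13)=13, bounds=[6,13]
  i=7: D_i=min(2*2^7,13)=13, bounds=[6,13]

Answer: [1,2] [2,4] [4,8] [6,13] [6,13] [6,13] [6,13] [6,13]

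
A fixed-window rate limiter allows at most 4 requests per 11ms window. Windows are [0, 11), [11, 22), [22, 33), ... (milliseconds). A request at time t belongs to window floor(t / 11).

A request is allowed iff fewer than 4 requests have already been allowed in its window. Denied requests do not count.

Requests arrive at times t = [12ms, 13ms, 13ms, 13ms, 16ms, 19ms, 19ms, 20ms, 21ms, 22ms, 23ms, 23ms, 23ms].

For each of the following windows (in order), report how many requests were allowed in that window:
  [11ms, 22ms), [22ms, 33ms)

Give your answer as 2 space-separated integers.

Processing requests:
  req#1 t=12ms (window 1): ALLOW
  req#2 t=13ms (window 1): ALLOW
  req#3 t=13ms (window 1): ALLOW
  req#4 t=13ms (window 1): ALLOW
  req#5 t=16ms (window 1): DENY
  req#6 t=19ms (window 1): DENY
  req#7 t=19ms (window 1): DENY
  req#8 t=20ms (window 1): DENY
  req#9 t=21ms (window 1): DENY
  req#10 t=22ms (window 2): ALLOW
  req#11 t=23ms (window 2): ALLOW
  req#12 t=23ms (window 2): ALLOW
  req#13 t=23ms (window 2): ALLOW

Allowed counts by window: 4 4

Answer: 4 4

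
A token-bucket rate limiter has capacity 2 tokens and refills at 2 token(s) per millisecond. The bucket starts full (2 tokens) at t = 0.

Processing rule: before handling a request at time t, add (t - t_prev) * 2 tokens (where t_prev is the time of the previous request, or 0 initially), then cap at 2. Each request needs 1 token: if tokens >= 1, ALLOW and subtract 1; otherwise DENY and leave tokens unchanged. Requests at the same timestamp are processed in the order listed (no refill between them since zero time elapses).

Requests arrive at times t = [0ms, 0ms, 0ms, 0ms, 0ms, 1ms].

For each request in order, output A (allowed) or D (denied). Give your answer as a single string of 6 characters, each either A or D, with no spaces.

Simulating step by step:
  req#1 t=0ms: ALLOW
  req#2 t=0ms: ALLOW
  req#3 t=0ms: DENY
  req#4 t=0ms: DENY
  req#5 t=0ms: DENY
  req#6 t=1ms: ALLOW

Answer: AADDDA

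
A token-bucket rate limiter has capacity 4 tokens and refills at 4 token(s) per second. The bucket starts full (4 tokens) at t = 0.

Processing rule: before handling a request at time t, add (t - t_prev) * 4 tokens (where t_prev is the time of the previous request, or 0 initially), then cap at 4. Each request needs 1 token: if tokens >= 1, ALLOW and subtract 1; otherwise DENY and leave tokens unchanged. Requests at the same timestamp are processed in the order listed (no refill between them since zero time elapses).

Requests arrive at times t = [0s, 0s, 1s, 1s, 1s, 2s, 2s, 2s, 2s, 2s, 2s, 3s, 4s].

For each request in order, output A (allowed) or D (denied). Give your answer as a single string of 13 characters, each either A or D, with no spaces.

Answer: AAAAAAAAADDAA

Derivation:
Simulating step by step:
  req#1 t=0s: ALLOW
  req#2 t=0s: ALLOW
  req#3 t=1s: ALLOW
  req#4 t=1s: ALLOW
  req#5 t=1s: ALLOW
  req#6 t=2s: ALLOW
  req#7 t=2s: ALLOW
  req#8 t=2s: ALLOW
  req#9 t=2s: ALLOW
  req#10 t=2s: DENY
  req#11 t=2s: DENY
  req#12 t=3s: ALLOW
  req#13 t=4s: ALLOW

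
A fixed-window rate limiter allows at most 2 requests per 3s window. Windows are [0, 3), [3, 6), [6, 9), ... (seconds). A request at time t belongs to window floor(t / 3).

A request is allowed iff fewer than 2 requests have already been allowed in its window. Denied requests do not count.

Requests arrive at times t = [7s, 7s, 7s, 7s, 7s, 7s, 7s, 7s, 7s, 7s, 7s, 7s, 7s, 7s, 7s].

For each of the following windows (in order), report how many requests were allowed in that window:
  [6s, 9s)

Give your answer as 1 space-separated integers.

Processing requests:
  req#1 t=7s (window 2): ALLOW
  req#2 t=7s (window 2): ALLOW
  req#3 t=7s (window 2): DENY
  req#4 t=7s (window 2): DENY
  req#5 t=7s (window 2): DENY
  req#6 t=7s (window 2): DENY
  req#7 t=7s (window 2): DENY
  req#8 t=7s (window 2): DENY
  req#9 t=7s (window 2): DENY
  req#10 t=7s (window 2): DENY
  req#11 t=7s (window 2): DENY
  req#12 t=7s (window 2): DENY
  req#13 t=7s (window 2): DENY
  req#14 t=7s (window 2): DENY
  req#15 t=7s (window 2): DENY

Allowed counts by window: 2

Answer: 2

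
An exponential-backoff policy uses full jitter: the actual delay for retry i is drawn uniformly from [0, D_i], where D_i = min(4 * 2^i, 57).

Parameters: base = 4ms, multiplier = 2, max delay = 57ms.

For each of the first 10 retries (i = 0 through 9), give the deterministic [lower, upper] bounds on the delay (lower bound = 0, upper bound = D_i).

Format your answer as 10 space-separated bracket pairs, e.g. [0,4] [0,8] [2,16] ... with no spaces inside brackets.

Computing bounds per retry:
  i=0: D_i=min(4*2^0,57)=4, bounds=[0,4]
  i=1: D_i=min(4*2^1,57)=8, bounds=[0,8]
  i=2: D_i=min(4*2^2,57)=16, bounds=[0,16]
  i=3: D_i=min(4*2^3,57)=32, bounds=[0,32]
  i=4: D_i=min(4*2^4,57)=57, bounds=[0,57]
  i=5: D_i=min(4*2^5,57)=57, bounds=[0,57]
  i=6: D_i=min(4*2^6,57)=57, bounds=[0,57]
  i=7: D_i=min(4*2^7,57)=57, bounds=[0,57]
  i=8: D_i=min(4*2^8,57)=57, bounds=[0,57]
  i=9: D_i=min(4*2^9,57)=57, bounds=[0,57]

Answer: [0,4] [0,8] [0,16] [0,32] [0,57] [0,57] [0,57] [0,57] [0,57] [0,57]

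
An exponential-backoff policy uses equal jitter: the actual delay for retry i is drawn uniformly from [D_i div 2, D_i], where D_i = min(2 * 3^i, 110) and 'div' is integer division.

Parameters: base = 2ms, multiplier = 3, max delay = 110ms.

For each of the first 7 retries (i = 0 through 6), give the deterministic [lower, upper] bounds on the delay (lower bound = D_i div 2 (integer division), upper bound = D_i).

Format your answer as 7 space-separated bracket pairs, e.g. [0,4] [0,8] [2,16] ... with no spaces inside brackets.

Computing bounds per retry:
  i=0: D_i=min(2*3^0,110)=2, bounds=[1,2]
  i=1: D_i=min(2*3^1,110)=6, bounds=[3,6]
  i=2: D_i=min(2*3^2,110)=18, bounds=[9,18]
  i=3: D_i=min(2*3^3,110)=54, bounds=[27,54]
  i=4: D_i=min(2*3^4,110)=110, bounds=[55,110]
  i=5: D_i=min(2*3^5,110)=110, bounds=[55,110]
  i=6: D_i=min(2*3^6,110)=110, bounds=[55,110]

Answer: [1,2] [3,6] [9,18] [27,54] [55,110] [55,110] [55,110]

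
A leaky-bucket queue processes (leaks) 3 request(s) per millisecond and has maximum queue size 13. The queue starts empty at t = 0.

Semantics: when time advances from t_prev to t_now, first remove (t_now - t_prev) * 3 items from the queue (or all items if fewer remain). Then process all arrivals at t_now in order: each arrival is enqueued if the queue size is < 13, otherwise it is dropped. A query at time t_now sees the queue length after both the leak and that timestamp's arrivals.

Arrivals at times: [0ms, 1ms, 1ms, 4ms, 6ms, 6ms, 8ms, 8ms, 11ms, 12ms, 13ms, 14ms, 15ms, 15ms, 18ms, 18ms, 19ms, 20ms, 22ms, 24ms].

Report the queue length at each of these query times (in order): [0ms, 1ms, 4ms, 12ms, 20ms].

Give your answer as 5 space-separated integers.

Answer: 1 2 1 1 1

Derivation:
Queue lengths at query times:
  query t=0ms: backlog = 1
  query t=1ms: backlog = 2
  query t=4ms: backlog = 1
  query t=12ms: backlog = 1
  query t=20ms: backlog = 1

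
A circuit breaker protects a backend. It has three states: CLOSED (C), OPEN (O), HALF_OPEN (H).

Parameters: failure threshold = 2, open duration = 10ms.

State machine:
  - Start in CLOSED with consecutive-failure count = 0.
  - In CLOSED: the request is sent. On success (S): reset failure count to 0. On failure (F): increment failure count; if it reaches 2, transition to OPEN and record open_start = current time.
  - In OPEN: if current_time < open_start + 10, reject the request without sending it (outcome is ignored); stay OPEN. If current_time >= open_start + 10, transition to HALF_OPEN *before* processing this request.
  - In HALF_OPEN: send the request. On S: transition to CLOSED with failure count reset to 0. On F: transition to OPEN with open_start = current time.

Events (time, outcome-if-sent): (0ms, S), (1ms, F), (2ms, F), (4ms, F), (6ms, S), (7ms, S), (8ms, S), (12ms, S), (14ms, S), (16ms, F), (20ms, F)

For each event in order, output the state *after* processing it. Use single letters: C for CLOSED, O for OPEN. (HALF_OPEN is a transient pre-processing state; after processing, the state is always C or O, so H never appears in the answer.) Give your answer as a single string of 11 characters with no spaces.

Answer: CCOOOOOCCCO

Derivation:
State after each event:
  event#1 t=0ms outcome=S: state=CLOSED
  event#2 t=1ms outcome=F: state=CLOSED
  event#3 t=2ms outcome=F: state=OPEN
  event#4 t=4ms outcome=F: state=OPEN
  event#5 t=6ms outcome=S: state=OPEN
  event#6 t=7ms outcome=S: state=OPEN
  event#7 t=8ms outcome=S: state=OPEN
  event#8 t=12ms outcome=S: state=CLOSED
  event#9 t=14ms outcome=S: state=CLOSED
  event#10 t=16ms outcome=F: state=CLOSED
  event#11 t=20ms outcome=F: state=OPEN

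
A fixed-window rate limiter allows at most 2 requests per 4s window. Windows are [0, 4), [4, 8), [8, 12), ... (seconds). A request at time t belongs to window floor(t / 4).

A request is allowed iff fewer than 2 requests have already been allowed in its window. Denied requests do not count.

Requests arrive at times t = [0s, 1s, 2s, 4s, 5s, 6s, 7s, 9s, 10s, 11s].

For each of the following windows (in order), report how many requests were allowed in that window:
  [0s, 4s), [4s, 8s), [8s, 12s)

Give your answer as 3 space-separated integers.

Answer: 2 2 2

Derivation:
Processing requests:
  req#1 t=0s (window 0): ALLOW
  req#2 t=1s (window 0): ALLOW
  req#3 t=2s (window 0): DENY
  req#4 t=4s (window 1): ALLOW
  req#5 t=5s (window 1): ALLOW
  req#6 t=6s (window 1): DENY
  req#7 t=7s (window 1): DENY
  req#8 t=9s (window 2): ALLOW
  req#9 t=10s (window 2): ALLOW
  req#10 t=11s (window 2): DENY

Allowed counts by window: 2 2 2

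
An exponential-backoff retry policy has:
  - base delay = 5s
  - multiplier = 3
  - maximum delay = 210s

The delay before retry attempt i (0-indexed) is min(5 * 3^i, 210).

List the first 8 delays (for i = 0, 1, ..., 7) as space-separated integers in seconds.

Answer: 5 15 45 135 210 210 210 210

Derivation:
Computing each delay:
  i=0: min(5*3^0, 210) = 5
  i=1: min(5*3^1, 210) = 15
  i=2: min(5*3^2, 210) = 45
  i=3: min(5*3^3, 210) = 135
  i=4: min(5*3^4, 210) = 210
  i=5: min(5*3^5, 210) = 210
  i=6: min(5*3^6, 210) = 210
  i=7: min(5*3^7, 210) = 210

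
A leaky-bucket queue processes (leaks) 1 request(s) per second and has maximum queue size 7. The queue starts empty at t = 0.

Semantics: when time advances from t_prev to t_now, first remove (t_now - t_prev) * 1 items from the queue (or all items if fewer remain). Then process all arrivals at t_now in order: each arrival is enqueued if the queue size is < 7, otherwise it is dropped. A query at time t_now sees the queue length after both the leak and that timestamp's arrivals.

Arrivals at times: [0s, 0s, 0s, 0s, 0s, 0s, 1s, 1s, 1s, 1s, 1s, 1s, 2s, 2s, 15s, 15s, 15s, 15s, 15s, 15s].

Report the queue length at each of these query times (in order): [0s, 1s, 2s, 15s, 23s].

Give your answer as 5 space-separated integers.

Queue lengths at query times:
  query t=0s: backlog = 6
  query t=1s: backlog = 7
  query t=2s: backlog = 7
  query t=15s: backlog = 6
  query t=23s: backlog = 0

Answer: 6 7 7 6 0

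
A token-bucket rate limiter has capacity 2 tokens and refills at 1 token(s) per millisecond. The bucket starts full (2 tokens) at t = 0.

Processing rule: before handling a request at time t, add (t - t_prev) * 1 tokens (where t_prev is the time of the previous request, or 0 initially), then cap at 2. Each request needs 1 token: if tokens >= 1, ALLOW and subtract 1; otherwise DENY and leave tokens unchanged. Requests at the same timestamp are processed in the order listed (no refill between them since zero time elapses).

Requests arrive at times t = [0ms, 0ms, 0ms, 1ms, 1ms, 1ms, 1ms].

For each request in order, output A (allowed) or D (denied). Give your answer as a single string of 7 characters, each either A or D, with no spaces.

Simulating step by step:
  req#1 t=0ms: ALLOW
  req#2 t=0ms: ALLOW
  req#3 t=0ms: DENY
  req#4 t=1ms: ALLOW
  req#5 t=1ms: DENY
  req#6 t=1ms: DENY
  req#7 t=1ms: DENY

Answer: AADADDD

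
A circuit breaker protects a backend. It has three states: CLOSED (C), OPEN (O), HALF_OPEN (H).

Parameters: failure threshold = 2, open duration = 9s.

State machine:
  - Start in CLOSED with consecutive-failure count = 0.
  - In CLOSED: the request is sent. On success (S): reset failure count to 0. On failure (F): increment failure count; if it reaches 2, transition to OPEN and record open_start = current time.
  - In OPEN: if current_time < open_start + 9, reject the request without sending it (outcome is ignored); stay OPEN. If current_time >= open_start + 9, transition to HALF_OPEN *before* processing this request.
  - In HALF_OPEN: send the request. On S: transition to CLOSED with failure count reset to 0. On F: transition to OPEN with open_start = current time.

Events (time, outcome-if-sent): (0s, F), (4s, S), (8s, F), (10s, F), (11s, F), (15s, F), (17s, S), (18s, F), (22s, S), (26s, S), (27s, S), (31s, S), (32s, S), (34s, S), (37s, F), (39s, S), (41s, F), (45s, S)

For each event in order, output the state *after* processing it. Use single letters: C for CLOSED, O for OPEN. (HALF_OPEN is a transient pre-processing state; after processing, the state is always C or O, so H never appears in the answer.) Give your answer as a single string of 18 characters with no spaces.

Answer: CCCOOOOOCCCCCCCCCC

Derivation:
State after each event:
  event#1 t=0s outcome=F: state=CLOSED
  event#2 t=4s outcome=S: state=CLOSED
  event#3 t=8s outcome=F: state=CLOSED
  event#4 t=10s outcome=F: state=OPEN
  event#5 t=11s outcome=F: state=OPEN
  event#6 t=15s outcome=F: state=OPEN
  event#7 t=17s outcome=S: state=OPEN
  event#8 t=18s outcome=F: state=OPEN
  event#9 t=22s outcome=S: state=CLOSED
  event#10 t=26s outcome=S: state=CLOSED
  event#11 t=27s outcome=S: state=CLOSED
  event#12 t=31s outcome=S: state=CLOSED
  event#13 t=32s outcome=S: state=CLOSED
  event#14 t=34s outcome=S: state=CLOSED
  event#15 t=37s outcome=F: state=CLOSED
  event#16 t=39s outcome=S: state=CLOSED
  event#17 t=41s outcome=F: state=CLOSED
  event#18 t=45s outcome=S: state=CLOSED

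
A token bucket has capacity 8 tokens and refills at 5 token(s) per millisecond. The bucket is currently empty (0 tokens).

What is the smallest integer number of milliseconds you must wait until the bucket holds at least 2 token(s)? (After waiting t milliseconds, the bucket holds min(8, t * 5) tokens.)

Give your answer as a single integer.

Answer: 1

Derivation:
Need t * 5 >= 2, so t >= 2/5.
Smallest integer t = ceil(2/5) = 1.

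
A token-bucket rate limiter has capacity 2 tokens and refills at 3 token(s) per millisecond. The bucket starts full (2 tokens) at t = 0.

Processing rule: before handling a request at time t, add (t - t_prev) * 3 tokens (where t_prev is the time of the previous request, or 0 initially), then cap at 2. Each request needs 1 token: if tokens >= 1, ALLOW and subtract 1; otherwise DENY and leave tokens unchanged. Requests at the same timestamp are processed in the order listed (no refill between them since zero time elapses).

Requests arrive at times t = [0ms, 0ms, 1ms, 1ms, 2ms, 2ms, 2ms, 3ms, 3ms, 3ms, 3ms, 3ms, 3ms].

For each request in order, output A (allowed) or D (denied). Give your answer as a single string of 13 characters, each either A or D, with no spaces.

Simulating step by step:
  req#1 t=0ms: ALLOW
  req#2 t=0ms: ALLOW
  req#3 t=1ms: ALLOW
  req#4 t=1ms: ALLOW
  req#5 t=2ms: ALLOW
  req#6 t=2ms: ALLOW
  req#7 t=2ms: DENY
  req#8 t=3ms: ALLOW
  req#9 t=3ms: ALLOW
  req#10 t=3ms: DENY
  req#11 t=3ms: DENY
  req#12 t=3ms: DENY
  req#13 t=3ms: DENY

Answer: AAAAAADAADDDD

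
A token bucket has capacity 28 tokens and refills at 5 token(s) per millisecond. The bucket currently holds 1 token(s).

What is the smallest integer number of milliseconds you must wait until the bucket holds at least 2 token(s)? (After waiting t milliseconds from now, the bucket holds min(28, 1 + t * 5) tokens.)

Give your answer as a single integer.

Answer: 1

Derivation:
Need 1 + t * 5 >= 2, so t >= 1/5.
Smallest integer t = ceil(1/5) = 1.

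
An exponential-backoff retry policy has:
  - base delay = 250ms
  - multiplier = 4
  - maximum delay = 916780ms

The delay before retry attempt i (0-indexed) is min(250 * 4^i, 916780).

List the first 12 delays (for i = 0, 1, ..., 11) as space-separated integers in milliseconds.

Answer: 250 1000 4000 16000 64000 256000 916780 916780 916780 916780 916780 916780

Derivation:
Computing each delay:
  i=0: min(250*4^0, 916780) = 250
  i=1: min(250*4^1, 916780) = 1000
  i=2: min(250*4^2, 916780) = 4000
  i=3: min(250*4^3, 916780) = 16000
  i=4: min(250*4^4, 916780) = 64000
  i=5: min(250*4^5, 916780) = 256000
  i=6: min(250*4^6, 916780) = 916780
  i=7: min(250*4^7, 916780) = 916780
  i=8: min(250*4^8, 916780) = 916780
  i=9: min(250*4^9, 916780) = 916780
  i=10: min(250*4^10, 916780) = 916780
  i=11: min(250*4^11, 916780) = 916780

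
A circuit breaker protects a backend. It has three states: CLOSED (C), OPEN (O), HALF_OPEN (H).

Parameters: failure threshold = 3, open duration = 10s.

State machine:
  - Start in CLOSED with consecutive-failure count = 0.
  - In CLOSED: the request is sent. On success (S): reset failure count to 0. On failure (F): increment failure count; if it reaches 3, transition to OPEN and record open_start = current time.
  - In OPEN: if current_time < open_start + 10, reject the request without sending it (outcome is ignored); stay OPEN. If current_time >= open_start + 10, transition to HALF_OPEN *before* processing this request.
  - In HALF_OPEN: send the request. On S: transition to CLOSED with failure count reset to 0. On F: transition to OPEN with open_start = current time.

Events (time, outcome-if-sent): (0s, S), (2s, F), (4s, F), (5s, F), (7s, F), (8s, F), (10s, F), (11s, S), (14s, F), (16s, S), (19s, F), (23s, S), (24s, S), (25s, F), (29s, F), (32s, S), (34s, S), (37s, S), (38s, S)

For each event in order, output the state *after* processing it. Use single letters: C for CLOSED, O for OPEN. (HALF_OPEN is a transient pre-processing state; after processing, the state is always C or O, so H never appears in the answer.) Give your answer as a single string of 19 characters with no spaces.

Answer: CCCOOOOOOCCCCCCCCCC

Derivation:
State after each event:
  event#1 t=0s outcome=S: state=CLOSED
  event#2 t=2s outcome=F: state=CLOSED
  event#3 t=4s outcome=F: state=CLOSED
  event#4 t=5s outcome=F: state=OPEN
  event#5 t=7s outcome=F: state=OPEN
  event#6 t=8s outcome=F: state=OPEN
  event#7 t=10s outcome=F: state=OPEN
  event#8 t=11s outcome=S: state=OPEN
  event#9 t=14s outcome=F: state=OPEN
  event#10 t=16s outcome=S: state=CLOSED
  event#11 t=19s outcome=F: state=CLOSED
  event#12 t=23s outcome=S: state=CLOSED
  event#13 t=24s outcome=S: state=CLOSED
  event#14 t=25s outcome=F: state=CLOSED
  event#15 t=29s outcome=F: state=CLOSED
  event#16 t=32s outcome=S: state=CLOSED
  event#17 t=34s outcome=S: state=CLOSED
  event#18 t=37s outcome=S: state=CLOSED
  event#19 t=38s outcome=S: state=CLOSED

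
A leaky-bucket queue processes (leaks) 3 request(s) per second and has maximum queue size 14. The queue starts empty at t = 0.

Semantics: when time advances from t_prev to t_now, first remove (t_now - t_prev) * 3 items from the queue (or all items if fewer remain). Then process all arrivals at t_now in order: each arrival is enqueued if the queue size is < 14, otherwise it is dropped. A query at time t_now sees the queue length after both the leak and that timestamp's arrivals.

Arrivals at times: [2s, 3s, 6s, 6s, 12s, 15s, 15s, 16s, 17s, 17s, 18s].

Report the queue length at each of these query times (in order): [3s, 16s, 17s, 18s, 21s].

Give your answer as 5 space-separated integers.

Queue lengths at query times:
  query t=3s: backlog = 1
  query t=16s: backlog = 1
  query t=17s: backlog = 2
  query t=18s: backlog = 1
  query t=21s: backlog = 0

Answer: 1 1 2 1 0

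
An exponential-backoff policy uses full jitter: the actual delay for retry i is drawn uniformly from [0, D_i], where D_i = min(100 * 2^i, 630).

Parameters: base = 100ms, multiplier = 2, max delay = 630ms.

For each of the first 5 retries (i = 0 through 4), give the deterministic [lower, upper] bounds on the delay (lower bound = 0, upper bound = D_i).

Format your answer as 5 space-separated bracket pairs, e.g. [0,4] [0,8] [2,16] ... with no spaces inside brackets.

Answer: [0,100] [0,200] [0,400] [0,630] [0,630]

Derivation:
Computing bounds per retry:
  i=0: D_i=min(100*2^0,630)=100, bounds=[0,100]
  i=1: D_i=min(100*2^1,630)=200, bounds=[0,200]
  i=2: D_i=min(100*2^2,630)=400, bounds=[0,400]
  i=3: D_i=min(100*2^3,630)=630, bounds=[0,630]
  i=4: D_i=min(100*2^4,630)=630, bounds=[0,630]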